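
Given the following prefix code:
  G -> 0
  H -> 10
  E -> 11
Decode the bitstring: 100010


Decoding step by step:
Bits 10 -> H
Bits 0 -> G
Bits 0 -> G
Bits 10 -> H


Decoded message: HGGH


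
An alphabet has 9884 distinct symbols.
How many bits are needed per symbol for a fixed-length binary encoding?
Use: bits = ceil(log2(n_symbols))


log2(9884) = 13.2709
Bracket: 2^13 = 8192 < 9884 <= 2^14 = 16384
So ceil(log2(9884)) = 14

bits = ceil(log2(9884)) = ceil(13.2709) = 14 bits


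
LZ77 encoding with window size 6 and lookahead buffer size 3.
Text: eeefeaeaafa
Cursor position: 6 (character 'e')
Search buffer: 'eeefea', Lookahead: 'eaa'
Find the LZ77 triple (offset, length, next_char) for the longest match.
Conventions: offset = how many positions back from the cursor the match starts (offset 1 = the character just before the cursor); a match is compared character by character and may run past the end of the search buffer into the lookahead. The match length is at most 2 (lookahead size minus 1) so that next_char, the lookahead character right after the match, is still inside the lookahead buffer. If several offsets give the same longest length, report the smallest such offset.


Try each offset into the search buffer:
  offset=1 (pos 5, char 'a'): match length 0
  offset=2 (pos 4, char 'e'): match length 2
  offset=3 (pos 3, char 'f'): match length 0
  offset=4 (pos 2, char 'e'): match length 1
  offset=5 (pos 1, char 'e'): match length 1
  offset=6 (pos 0, char 'e'): match length 1
Longest match has length 2 at offset 2.
next_char = character at position 6 + 2 = 8 -> 'a'

Best match: offset=2, length=2 (matching 'ea' starting at position 4)
LZ77 triple: (2, 2, 'a')


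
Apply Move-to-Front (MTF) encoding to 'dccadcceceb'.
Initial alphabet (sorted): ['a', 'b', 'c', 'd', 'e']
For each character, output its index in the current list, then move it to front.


MTF encoding:
'd': index 3 in ['a', 'b', 'c', 'd', 'e'] -> ['d', 'a', 'b', 'c', 'e']
'c': index 3 in ['d', 'a', 'b', 'c', 'e'] -> ['c', 'd', 'a', 'b', 'e']
'c': index 0 in ['c', 'd', 'a', 'b', 'e'] -> ['c', 'd', 'a', 'b', 'e']
'a': index 2 in ['c', 'd', 'a', 'b', 'e'] -> ['a', 'c', 'd', 'b', 'e']
'd': index 2 in ['a', 'c', 'd', 'b', 'e'] -> ['d', 'a', 'c', 'b', 'e']
'c': index 2 in ['d', 'a', 'c', 'b', 'e'] -> ['c', 'd', 'a', 'b', 'e']
'c': index 0 in ['c', 'd', 'a', 'b', 'e'] -> ['c', 'd', 'a', 'b', 'e']
'e': index 4 in ['c', 'd', 'a', 'b', 'e'] -> ['e', 'c', 'd', 'a', 'b']
'c': index 1 in ['e', 'c', 'd', 'a', 'b'] -> ['c', 'e', 'd', 'a', 'b']
'e': index 1 in ['c', 'e', 'd', 'a', 'b'] -> ['e', 'c', 'd', 'a', 'b']
'b': index 4 in ['e', 'c', 'd', 'a', 'b'] -> ['b', 'e', 'c', 'd', 'a']


Output: [3, 3, 0, 2, 2, 2, 0, 4, 1, 1, 4]


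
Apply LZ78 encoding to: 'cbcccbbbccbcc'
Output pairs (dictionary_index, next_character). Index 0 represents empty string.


LZ78 encoding steps:
Dictionary: {0: ''}
Step 1: w='' (idx 0), next='c' -> output (0, 'c'), add 'c' as idx 1
Step 2: w='' (idx 0), next='b' -> output (0, 'b'), add 'b' as idx 2
Step 3: w='c' (idx 1), next='c' -> output (1, 'c'), add 'cc' as idx 3
Step 4: w='c' (idx 1), next='b' -> output (1, 'b'), add 'cb' as idx 4
Step 5: w='b' (idx 2), next='b' -> output (2, 'b'), add 'bb' as idx 5
Step 6: w='cc' (idx 3), next='b' -> output (3, 'b'), add 'ccb' as idx 6
Step 7: w='cc' (idx 3), end of input -> output (3, '')


Encoded: [(0, 'c'), (0, 'b'), (1, 'c'), (1, 'b'), (2, 'b'), (3, 'b'), (3, '')]


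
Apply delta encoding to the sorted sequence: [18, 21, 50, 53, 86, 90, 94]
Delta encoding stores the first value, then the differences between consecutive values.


First value: 18
Deltas:
  21 - 18 = 3
  50 - 21 = 29
  53 - 50 = 3
  86 - 53 = 33
  90 - 86 = 4
  94 - 90 = 4


Delta encoded: [18, 3, 29, 3, 33, 4, 4]


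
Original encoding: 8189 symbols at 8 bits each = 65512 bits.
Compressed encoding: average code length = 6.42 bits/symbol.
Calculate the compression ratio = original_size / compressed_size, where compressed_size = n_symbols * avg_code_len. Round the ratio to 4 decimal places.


original_size = n_symbols * orig_bits = 8189 * 8 = 65512 bits
compressed_size = n_symbols * avg_code_len = 8189 * 6.42 = 52573.38 bits
ratio = original_size / compressed_size = 65512 / 52573.38 = 1.2461

Compression ratio = 1.2461


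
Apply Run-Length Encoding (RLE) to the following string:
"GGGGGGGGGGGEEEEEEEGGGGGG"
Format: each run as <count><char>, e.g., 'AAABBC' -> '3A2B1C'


Scanning runs left to right:
  i=0: run of 'G' x 11 -> '11G'
  i=11: run of 'E' x 7 -> '7E'
  i=18: run of 'G' x 6 -> '6G'

RLE = 11G7E6G


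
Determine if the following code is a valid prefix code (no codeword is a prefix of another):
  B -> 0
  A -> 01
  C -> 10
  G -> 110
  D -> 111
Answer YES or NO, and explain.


Checking each pair (does one codeword prefix another?):
  B='0' vs A='01': prefix -- VIOLATION

NO -- this is NOT a valid prefix code. B (0) is a prefix of A (01).


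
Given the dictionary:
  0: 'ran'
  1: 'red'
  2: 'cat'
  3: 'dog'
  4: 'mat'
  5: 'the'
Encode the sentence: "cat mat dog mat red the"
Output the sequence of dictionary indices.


Look up each word in the dictionary:
  'cat' -> 2
  'mat' -> 4
  'dog' -> 3
  'mat' -> 4
  'red' -> 1
  'the' -> 5

Encoded: [2, 4, 3, 4, 1, 5]


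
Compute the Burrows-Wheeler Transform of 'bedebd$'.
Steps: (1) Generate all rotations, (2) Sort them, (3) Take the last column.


Rotations (sorted):
  0: $bedebd -> last char: d
  1: bd$bede -> last char: e
  2: bedebd$ -> last char: $
  3: d$bedeb -> last char: b
  4: debd$be -> last char: e
  5: ebd$bed -> last char: d
  6: edebd$b -> last char: b


BWT = de$bedb


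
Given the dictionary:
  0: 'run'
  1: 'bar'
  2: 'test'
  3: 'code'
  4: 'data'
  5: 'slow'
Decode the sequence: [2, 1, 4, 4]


Look up each index in the dictionary:
  2 -> 'test'
  1 -> 'bar'
  4 -> 'data'
  4 -> 'data'

Decoded: "test bar data data"


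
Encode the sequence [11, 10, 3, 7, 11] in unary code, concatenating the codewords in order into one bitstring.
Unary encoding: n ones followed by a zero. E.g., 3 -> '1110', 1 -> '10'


Encode each number as n ones followed by a terminating 0:
  11 -> 111111111110 (12 bits)
  10 -> 11111111110 (11 bits)
  3 -> 1110 (4 bits)
  7 -> 11111110 (8 bits)
  11 -> 111111111110 (12 bits)
Total length = 12 + 11 + 4 + 8 + 12 = 47 bits.

Unary([11, 10, 3, 7, 11]) = 11111111111011111111110111011111110111111111110 (47 bits)


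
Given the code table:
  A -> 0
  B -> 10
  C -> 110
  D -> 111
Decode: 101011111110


Decoding:
10 -> B
10 -> B
111 -> D
111 -> D
10 -> B


Result: BBDDB


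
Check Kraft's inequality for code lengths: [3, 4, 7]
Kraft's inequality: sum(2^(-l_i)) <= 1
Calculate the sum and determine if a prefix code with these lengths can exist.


Sum = 2^(-3) + 2^(-4) + 2^(-7)
    = 0.125 + 0.0625 + 0.0078125
    = 25/128 = 0.1953125
Since 0.1953125 <= 1, Kraft's inequality IS satisfied.
A prefix code with these lengths CAN exist.

Kraft sum = 0.1953125. Satisfied.


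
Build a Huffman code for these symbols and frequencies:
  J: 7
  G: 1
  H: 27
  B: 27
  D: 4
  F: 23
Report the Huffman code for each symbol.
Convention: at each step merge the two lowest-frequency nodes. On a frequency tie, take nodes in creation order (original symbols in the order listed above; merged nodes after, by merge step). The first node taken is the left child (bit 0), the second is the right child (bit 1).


Huffman tree construction:
Step 1: Merge G(1) + D(4) = 5
Step 2: Merge (G+D)(5) + J(7) = 12
Step 3: Merge ((G+D)+J)(12) + F(23) = 35
Step 4: Merge H(27) + B(27) = 54
Step 5: Merge (((G+D)+J)+F)(35) + (H+B)(54) = 89
Read each symbol's code off the tree from the root (left child = 0, right child = 1).

Codes:
  J: 001 (length 3)
  G: 0000 (length 4)
  H: 10 (length 2)
  B: 11 (length 2)
  D: 0001 (length 4)
  F: 01 (length 2)
Average code length: 195/89 = 2.1910 bits/symbol


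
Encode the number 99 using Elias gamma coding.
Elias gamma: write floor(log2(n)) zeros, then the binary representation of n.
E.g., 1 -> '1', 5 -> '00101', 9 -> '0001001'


num_bits = floor(log2(99)) + 1 = 7
leading_zeros = num_bits - 1 = 6
binary(99) = 1100011

Elias gamma(99) = '000000' + '1100011' = 0000001100011 (13 bits)


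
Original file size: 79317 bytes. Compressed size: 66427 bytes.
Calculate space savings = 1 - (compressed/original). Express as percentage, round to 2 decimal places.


ratio = compressed/original = 66427/79317 = 0.837488
savings = 1 - ratio = 1 - 0.837488 = 0.162512
as a percentage: 0.162512 * 100 = 16.25%

Space savings = 1 - 66427/79317 = 16.25%


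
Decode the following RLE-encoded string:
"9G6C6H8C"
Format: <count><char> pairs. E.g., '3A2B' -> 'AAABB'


Expanding each <count><char> pair:
  9G -> 'GGGGGGGGG'
  6C -> 'CCCCCC'
  6H -> 'HHHHHH'
  8C -> 'CCCCCCCC'

Decoded = GGGGGGGGGCCCCCCHHHHHHCCCCCCCC


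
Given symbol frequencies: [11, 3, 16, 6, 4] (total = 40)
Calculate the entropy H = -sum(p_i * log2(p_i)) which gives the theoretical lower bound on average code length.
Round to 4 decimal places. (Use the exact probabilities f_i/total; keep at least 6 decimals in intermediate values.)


Per-symbol terms -p_i * log2(p_i) with p_i = f_i/40:
  p = 11/40 = 0.275000: log2(p) = -1.862496, -p*log2(p) = 0.512187
  p = 3/40 = 0.075000: log2(p) = -3.736966, -p*log2(p) = 0.280272
  p = 16/40 = 0.400000: log2(p) = -1.321928, -p*log2(p) = 0.528771
  p = 6/40 = 0.150000: log2(p) = -2.736966, -p*log2(p) = 0.410545
  p = 4/40 = 0.100000: log2(p) = -3.321928, -p*log2(p) = 0.332193
H = 0.512187 + 0.280272 + 0.528771 + 0.410545 + 0.332193 = 2.063968

H = 2.064 bits/symbol


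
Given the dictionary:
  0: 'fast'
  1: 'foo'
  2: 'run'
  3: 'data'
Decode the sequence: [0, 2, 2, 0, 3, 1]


Look up each index in the dictionary:
  0 -> 'fast'
  2 -> 'run'
  2 -> 'run'
  0 -> 'fast'
  3 -> 'data'
  1 -> 'foo'

Decoded: "fast run run fast data foo"


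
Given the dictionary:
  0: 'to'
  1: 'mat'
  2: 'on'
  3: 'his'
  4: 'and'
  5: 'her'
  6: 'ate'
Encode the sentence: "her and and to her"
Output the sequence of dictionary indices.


Look up each word in the dictionary:
  'her' -> 5
  'and' -> 4
  'and' -> 4
  'to' -> 0
  'her' -> 5

Encoded: [5, 4, 4, 0, 5]


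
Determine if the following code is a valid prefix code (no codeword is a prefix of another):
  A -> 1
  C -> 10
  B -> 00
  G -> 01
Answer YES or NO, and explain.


Checking each pair (does one codeword prefix another?):
  A='1' vs C='10': prefix -- VIOLATION

NO -- this is NOT a valid prefix code. A (1) is a prefix of C (10).


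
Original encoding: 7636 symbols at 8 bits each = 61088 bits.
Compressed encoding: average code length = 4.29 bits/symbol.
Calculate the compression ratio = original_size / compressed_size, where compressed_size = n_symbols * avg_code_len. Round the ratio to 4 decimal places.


original_size = n_symbols * orig_bits = 7636 * 8 = 61088 bits
compressed_size = n_symbols * avg_code_len = 7636 * 4.29 = 32758.44 bits
ratio = original_size / compressed_size = 61088 / 32758.44 = 1.8648

Compression ratio = 1.8648


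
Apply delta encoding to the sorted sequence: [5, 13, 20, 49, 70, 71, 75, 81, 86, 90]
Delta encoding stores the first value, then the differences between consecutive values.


First value: 5
Deltas:
  13 - 5 = 8
  20 - 13 = 7
  49 - 20 = 29
  70 - 49 = 21
  71 - 70 = 1
  75 - 71 = 4
  81 - 75 = 6
  86 - 81 = 5
  90 - 86 = 4


Delta encoded: [5, 8, 7, 29, 21, 1, 4, 6, 5, 4]


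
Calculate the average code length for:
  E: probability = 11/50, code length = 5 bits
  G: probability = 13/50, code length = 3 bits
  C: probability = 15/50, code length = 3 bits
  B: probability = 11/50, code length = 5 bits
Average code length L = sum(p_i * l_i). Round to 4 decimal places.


Weighted contributions p_i * l_i:
  E: (11/50) * 5 = 55/50
  G: (13/50) * 3 = 39/50
  C: (15/50) * 3 = 45/50
  B: (11/50) * 5 = 55/50
Sum = (55 + 39 + 45 + 55)/50 = 194/50

L = 194/50 = 3.8800 bits/symbol


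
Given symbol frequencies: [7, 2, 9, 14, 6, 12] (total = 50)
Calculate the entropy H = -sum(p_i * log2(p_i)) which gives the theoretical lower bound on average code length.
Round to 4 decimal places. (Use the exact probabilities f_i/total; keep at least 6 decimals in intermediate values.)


Per-symbol terms -p_i * log2(p_i) with p_i = f_i/50:
  p = 7/50 = 0.140000: log2(p) = -2.836501, -p*log2(p) = 0.397110
  p = 2/50 = 0.040000: log2(p) = -4.643856, -p*log2(p) = 0.185754
  p = 9/50 = 0.180000: log2(p) = -2.473931, -p*log2(p) = 0.445308
  p = 14/50 = 0.280000: log2(p) = -1.836501, -p*log2(p) = 0.514220
  p = 6/50 = 0.120000: log2(p) = -3.058894, -p*log2(p) = 0.367067
  p = 12/50 = 0.240000: log2(p) = -2.058894, -p*log2(p) = 0.494134
H = 0.397110 + 0.185754 + 0.445308 + 0.514220 + 0.367067 + 0.494134 = 2.403593

H = 2.4036 bits/symbol


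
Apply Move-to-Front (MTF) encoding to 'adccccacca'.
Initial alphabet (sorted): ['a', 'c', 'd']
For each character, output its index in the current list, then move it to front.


MTF encoding:
'a': index 0 in ['a', 'c', 'd'] -> ['a', 'c', 'd']
'd': index 2 in ['a', 'c', 'd'] -> ['d', 'a', 'c']
'c': index 2 in ['d', 'a', 'c'] -> ['c', 'd', 'a']
'c': index 0 in ['c', 'd', 'a'] -> ['c', 'd', 'a']
'c': index 0 in ['c', 'd', 'a'] -> ['c', 'd', 'a']
'c': index 0 in ['c', 'd', 'a'] -> ['c', 'd', 'a']
'a': index 2 in ['c', 'd', 'a'] -> ['a', 'c', 'd']
'c': index 1 in ['a', 'c', 'd'] -> ['c', 'a', 'd']
'c': index 0 in ['c', 'a', 'd'] -> ['c', 'a', 'd']
'a': index 1 in ['c', 'a', 'd'] -> ['a', 'c', 'd']


Output: [0, 2, 2, 0, 0, 0, 2, 1, 0, 1]


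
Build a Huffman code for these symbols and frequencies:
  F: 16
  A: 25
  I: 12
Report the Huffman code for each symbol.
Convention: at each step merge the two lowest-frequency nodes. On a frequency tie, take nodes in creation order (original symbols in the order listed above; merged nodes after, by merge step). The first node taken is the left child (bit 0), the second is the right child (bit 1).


Huffman tree construction:
Step 1: Merge I(12) + F(16) = 28
Step 2: Merge A(25) + (I+F)(28) = 53
Read each symbol's code off the tree from the root (left child = 0, right child = 1).

Codes:
  F: 11 (length 2)
  A: 0 (length 1)
  I: 10 (length 2)
Average code length: 81/53 = 1.5283 bits/symbol


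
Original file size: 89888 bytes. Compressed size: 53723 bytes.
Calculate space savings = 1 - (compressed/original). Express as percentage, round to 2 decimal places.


ratio = compressed/original = 53723/89888 = 0.597666
savings = 1 - ratio = 1 - 0.597666 = 0.402334
as a percentage: 0.402334 * 100 = 40.23%

Space savings = 1 - 53723/89888 = 40.23%


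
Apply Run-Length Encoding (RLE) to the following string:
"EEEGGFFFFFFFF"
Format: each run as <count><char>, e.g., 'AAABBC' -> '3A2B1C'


Scanning runs left to right:
  i=0: run of 'E' x 3 -> '3E'
  i=3: run of 'G' x 2 -> '2G'
  i=5: run of 'F' x 8 -> '8F'

RLE = 3E2G8F


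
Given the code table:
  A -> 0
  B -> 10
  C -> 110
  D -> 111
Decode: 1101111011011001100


Decoding:
110 -> C
111 -> D
10 -> B
110 -> C
110 -> C
0 -> A
110 -> C
0 -> A


Result: CDBCCACA


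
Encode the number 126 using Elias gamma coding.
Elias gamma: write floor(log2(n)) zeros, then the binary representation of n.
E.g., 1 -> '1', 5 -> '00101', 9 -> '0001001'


num_bits = floor(log2(126)) + 1 = 7
leading_zeros = num_bits - 1 = 6
binary(126) = 1111110

Elias gamma(126) = '000000' + '1111110' = 0000001111110 (13 bits)


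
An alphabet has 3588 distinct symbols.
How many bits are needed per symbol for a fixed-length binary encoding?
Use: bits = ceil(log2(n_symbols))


log2(3588) = 11.809
Bracket: 2^11 = 2048 < 3588 <= 2^12 = 4096
So ceil(log2(3588)) = 12

bits = ceil(log2(3588)) = ceil(11.809) = 12 bits


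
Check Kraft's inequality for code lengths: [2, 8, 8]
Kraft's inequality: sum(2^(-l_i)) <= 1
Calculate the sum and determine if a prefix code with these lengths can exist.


Sum = 2^(-2) + 2^(-8) + 2^(-8)
    = 0.25 + 0.00390625 + 0.00390625
    = 66/256 = 0.2578125
Since 0.2578125 <= 1, Kraft's inequality IS satisfied.
A prefix code with these lengths CAN exist.

Kraft sum = 0.2578125. Satisfied.


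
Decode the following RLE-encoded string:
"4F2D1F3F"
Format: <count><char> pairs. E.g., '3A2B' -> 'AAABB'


Expanding each <count><char> pair:
  4F -> 'FFFF'
  2D -> 'DD'
  1F -> 'F'
  3F -> 'FFF'

Decoded = FFFFDDFFFF


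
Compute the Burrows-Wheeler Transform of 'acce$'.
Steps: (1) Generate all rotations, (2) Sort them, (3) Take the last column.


Rotations (sorted):
  0: $acce -> last char: e
  1: acce$ -> last char: $
  2: cce$a -> last char: a
  3: ce$ac -> last char: c
  4: e$acc -> last char: c


BWT = e$acc


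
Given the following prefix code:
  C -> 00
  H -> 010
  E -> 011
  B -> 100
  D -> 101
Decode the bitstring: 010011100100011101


Decoding step by step:
Bits 010 -> H
Bits 011 -> E
Bits 100 -> B
Bits 100 -> B
Bits 011 -> E
Bits 101 -> D


Decoded message: HEBBED


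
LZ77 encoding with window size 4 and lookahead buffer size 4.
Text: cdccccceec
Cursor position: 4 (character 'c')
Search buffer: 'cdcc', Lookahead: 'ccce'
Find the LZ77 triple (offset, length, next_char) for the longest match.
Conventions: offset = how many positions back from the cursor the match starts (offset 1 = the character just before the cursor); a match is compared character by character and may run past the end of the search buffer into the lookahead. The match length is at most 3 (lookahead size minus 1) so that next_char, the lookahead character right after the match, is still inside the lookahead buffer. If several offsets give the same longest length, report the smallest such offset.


Try each offset into the search buffer:
  offset=1 (pos 3, char 'c'): match length 3
  offset=2 (pos 2, char 'c'): match length 3
  offset=3 (pos 1, char 'd'): match length 0
  offset=4 (pos 0, char 'c'): match length 1
Longest match has length 3, found at offsets 1, 2; take the smallest, offset 1.
next_char = character at position 4 + 3 = 7 -> 'e'

Best match: offset=1, length=3 (matching 'ccc' starting at position 3)
LZ77 triple: (1, 3, 'e')


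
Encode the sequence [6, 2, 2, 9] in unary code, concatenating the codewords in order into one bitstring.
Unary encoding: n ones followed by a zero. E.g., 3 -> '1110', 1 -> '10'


Encode each number as n ones followed by a terminating 0:
  6 -> 1111110 (7 bits)
  2 -> 110 (3 bits)
  2 -> 110 (3 bits)
  9 -> 1111111110 (10 bits)
Total length = 7 + 3 + 3 + 10 = 23 bits.

Unary([6, 2, 2, 9]) = 11111101101101111111110 (23 bits)


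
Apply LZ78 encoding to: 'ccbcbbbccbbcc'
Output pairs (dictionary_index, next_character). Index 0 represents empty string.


LZ78 encoding steps:
Dictionary: {0: ''}
Step 1: w='' (idx 0), next='c' -> output (0, 'c'), add 'c' as idx 1
Step 2: w='c' (idx 1), next='b' -> output (1, 'b'), add 'cb' as idx 2
Step 3: w='cb' (idx 2), next='b' -> output (2, 'b'), add 'cbb' as idx 3
Step 4: w='' (idx 0), next='b' -> output (0, 'b'), add 'b' as idx 4
Step 5: w='c' (idx 1), next='c' -> output (1, 'c'), add 'cc' as idx 5
Step 6: w='b' (idx 4), next='b' -> output (4, 'b'), add 'bb' as idx 6
Step 7: w='cc' (idx 5), end of input -> output (5, '')


Encoded: [(0, 'c'), (1, 'b'), (2, 'b'), (0, 'b'), (1, 'c'), (4, 'b'), (5, '')]


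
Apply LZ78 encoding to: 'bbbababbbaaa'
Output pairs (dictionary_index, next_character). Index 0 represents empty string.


LZ78 encoding steps:
Dictionary: {0: ''}
Step 1: w='' (idx 0), next='b' -> output (0, 'b'), add 'b' as idx 1
Step 2: w='b' (idx 1), next='b' -> output (1, 'b'), add 'bb' as idx 2
Step 3: w='' (idx 0), next='a' -> output (0, 'a'), add 'a' as idx 3
Step 4: w='b' (idx 1), next='a' -> output (1, 'a'), add 'ba' as idx 4
Step 5: w='bb' (idx 2), next='b' -> output (2, 'b'), add 'bbb' as idx 5
Step 6: w='a' (idx 3), next='a' -> output (3, 'a'), add 'aa' as idx 6
Step 7: w='a' (idx 3), end of input -> output (3, '')


Encoded: [(0, 'b'), (1, 'b'), (0, 'a'), (1, 'a'), (2, 'b'), (3, 'a'), (3, '')]


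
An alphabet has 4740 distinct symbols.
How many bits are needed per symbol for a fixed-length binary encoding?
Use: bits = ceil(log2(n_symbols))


log2(4740) = 12.2107
Bracket: 2^12 = 4096 < 4740 <= 2^13 = 8192
So ceil(log2(4740)) = 13

bits = ceil(log2(4740)) = ceil(12.2107) = 13 bits


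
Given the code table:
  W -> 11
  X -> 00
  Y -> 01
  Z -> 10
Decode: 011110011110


Decoding:
01 -> Y
11 -> W
10 -> Z
01 -> Y
11 -> W
10 -> Z


Result: YWZYWZ


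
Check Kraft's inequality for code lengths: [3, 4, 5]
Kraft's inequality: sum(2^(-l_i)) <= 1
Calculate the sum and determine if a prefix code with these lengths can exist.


Sum = 2^(-3) + 2^(-4) + 2^(-5)
    = 0.125 + 0.0625 + 0.03125
    = 7/32 = 0.21875
Since 0.21875 <= 1, Kraft's inequality IS satisfied.
A prefix code with these lengths CAN exist.

Kraft sum = 0.21875. Satisfied.


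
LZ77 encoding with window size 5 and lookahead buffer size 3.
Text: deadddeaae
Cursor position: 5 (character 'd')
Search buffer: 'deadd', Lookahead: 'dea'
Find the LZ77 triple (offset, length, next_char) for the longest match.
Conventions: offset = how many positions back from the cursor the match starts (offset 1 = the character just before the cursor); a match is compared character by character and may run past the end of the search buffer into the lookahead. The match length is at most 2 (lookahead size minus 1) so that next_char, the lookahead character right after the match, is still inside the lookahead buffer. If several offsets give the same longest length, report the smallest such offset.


Try each offset into the search buffer:
  offset=1 (pos 4, char 'd'): match length 1
  offset=2 (pos 3, char 'd'): match length 1
  offset=3 (pos 2, char 'a'): match length 0
  offset=4 (pos 1, char 'e'): match length 0
  offset=5 (pos 0, char 'd'): match length 2
Longest match has length 2 at offset 5.
next_char = character at position 5 + 2 = 7 -> 'a'

Best match: offset=5, length=2 (matching 'de' starting at position 0)
LZ77 triple: (5, 2, 'a')


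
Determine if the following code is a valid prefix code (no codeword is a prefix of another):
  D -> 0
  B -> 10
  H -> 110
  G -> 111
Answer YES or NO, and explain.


Checking each pair (does one codeword prefix another?):
  D='0' vs B='10': no prefix
  D='0' vs H='110': no prefix
  D='0' vs G='111': no prefix
  B='10' vs D='0': no prefix
  B='10' vs H='110': no prefix
  B='10' vs G='111': no prefix
  H='110' vs D='0': no prefix
  H='110' vs B='10': no prefix
  H='110' vs G='111': no prefix
  G='111' vs D='0': no prefix
  G='111' vs B='10': no prefix
  G='111' vs H='110': no prefix
No violation found over all pairs.

YES -- this is a valid prefix code. No codeword is a prefix of any other codeword.


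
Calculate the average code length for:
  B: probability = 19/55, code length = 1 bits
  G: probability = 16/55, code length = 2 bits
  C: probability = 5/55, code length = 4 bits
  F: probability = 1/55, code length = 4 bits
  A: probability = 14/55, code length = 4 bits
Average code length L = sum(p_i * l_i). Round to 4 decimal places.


Weighted contributions p_i * l_i:
  B: (19/55) * 1 = 19/55
  G: (16/55) * 2 = 32/55
  C: (5/55) * 4 = 20/55
  F: (1/55) * 4 = 4/55
  A: (14/55) * 4 = 56/55
Sum = (19 + 32 + 20 + 4 + 56)/55 = 131/55

L = 131/55 = 2.3818 bits/symbol


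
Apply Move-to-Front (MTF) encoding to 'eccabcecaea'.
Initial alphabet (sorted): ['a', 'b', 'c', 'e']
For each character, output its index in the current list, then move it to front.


MTF encoding:
'e': index 3 in ['a', 'b', 'c', 'e'] -> ['e', 'a', 'b', 'c']
'c': index 3 in ['e', 'a', 'b', 'c'] -> ['c', 'e', 'a', 'b']
'c': index 0 in ['c', 'e', 'a', 'b'] -> ['c', 'e', 'a', 'b']
'a': index 2 in ['c', 'e', 'a', 'b'] -> ['a', 'c', 'e', 'b']
'b': index 3 in ['a', 'c', 'e', 'b'] -> ['b', 'a', 'c', 'e']
'c': index 2 in ['b', 'a', 'c', 'e'] -> ['c', 'b', 'a', 'e']
'e': index 3 in ['c', 'b', 'a', 'e'] -> ['e', 'c', 'b', 'a']
'c': index 1 in ['e', 'c', 'b', 'a'] -> ['c', 'e', 'b', 'a']
'a': index 3 in ['c', 'e', 'b', 'a'] -> ['a', 'c', 'e', 'b']
'e': index 2 in ['a', 'c', 'e', 'b'] -> ['e', 'a', 'c', 'b']
'a': index 1 in ['e', 'a', 'c', 'b'] -> ['a', 'e', 'c', 'b']


Output: [3, 3, 0, 2, 3, 2, 3, 1, 3, 2, 1]


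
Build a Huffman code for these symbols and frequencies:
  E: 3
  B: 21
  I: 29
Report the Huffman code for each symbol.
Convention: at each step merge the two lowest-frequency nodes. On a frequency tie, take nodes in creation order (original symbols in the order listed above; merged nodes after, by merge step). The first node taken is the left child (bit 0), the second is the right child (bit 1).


Huffman tree construction:
Step 1: Merge E(3) + B(21) = 24
Step 2: Merge (E+B)(24) + I(29) = 53
Read each symbol's code off the tree from the root (left child = 0, right child = 1).

Codes:
  E: 00 (length 2)
  B: 01 (length 2)
  I: 1 (length 1)
Average code length: 77/53 = 1.4528 bits/symbol


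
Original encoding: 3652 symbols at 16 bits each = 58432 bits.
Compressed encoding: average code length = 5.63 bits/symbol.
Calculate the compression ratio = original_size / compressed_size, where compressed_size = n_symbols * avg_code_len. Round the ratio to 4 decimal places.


original_size = n_symbols * orig_bits = 3652 * 16 = 58432 bits
compressed_size = n_symbols * avg_code_len = 3652 * 5.63 = 20560.76 bits
ratio = original_size / compressed_size = 58432 / 20560.76 = 2.8419

Compression ratio = 2.8419


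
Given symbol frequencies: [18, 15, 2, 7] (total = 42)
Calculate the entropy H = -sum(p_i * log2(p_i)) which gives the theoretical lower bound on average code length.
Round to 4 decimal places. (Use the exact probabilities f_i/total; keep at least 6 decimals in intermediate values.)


Per-symbol terms -p_i * log2(p_i) with p_i = f_i/42:
  p = 18/42 = 0.428571: log2(p) = -1.222392, -p*log2(p) = 0.523882
  p = 15/42 = 0.357143: log2(p) = -1.485427, -p*log2(p) = 0.530510
  p = 2/42 = 0.047619: log2(p) = -4.392317, -p*log2(p) = 0.209158
  p = 7/42 = 0.166667: log2(p) = -2.584963, -p*log2(p) = 0.430827
H = 0.523882 + 0.530510 + 0.209158 + 0.430827 = 1.694377

H = 1.6944 bits/symbol


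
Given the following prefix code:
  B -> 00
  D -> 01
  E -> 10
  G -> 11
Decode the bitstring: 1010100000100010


Decoding step by step:
Bits 10 -> E
Bits 10 -> E
Bits 10 -> E
Bits 00 -> B
Bits 00 -> B
Bits 10 -> E
Bits 00 -> B
Bits 10 -> E


Decoded message: EEEBBEBE


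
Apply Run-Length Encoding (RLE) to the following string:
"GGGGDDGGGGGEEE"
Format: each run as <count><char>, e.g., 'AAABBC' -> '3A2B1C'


Scanning runs left to right:
  i=0: run of 'G' x 4 -> '4G'
  i=4: run of 'D' x 2 -> '2D'
  i=6: run of 'G' x 5 -> '5G'
  i=11: run of 'E' x 3 -> '3E'

RLE = 4G2D5G3E


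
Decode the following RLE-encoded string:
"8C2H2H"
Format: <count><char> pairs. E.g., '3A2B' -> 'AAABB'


Expanding each <count><char> pair:
  8C -> 'CCCCCCCC'
  2H -> 'HH'
  2H -> 'HH'

Decoded = CCCCCCCCHHHH


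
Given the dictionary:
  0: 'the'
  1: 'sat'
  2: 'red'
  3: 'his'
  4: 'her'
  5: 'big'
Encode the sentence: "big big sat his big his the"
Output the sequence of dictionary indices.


Look up each word in the dictionary:
  'big' -> 5
  'big' -> 5
  'sat' -> 1
  'his' -> 3
  'big' -> 5
  'his' -> 3
  'the' -> 0

Encoded: [5, 5, 1, 3, 5, 3, 0]


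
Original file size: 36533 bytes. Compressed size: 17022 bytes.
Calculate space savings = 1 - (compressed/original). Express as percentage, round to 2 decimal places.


ratio = compressed/original = 17022/36533 = 0.465935
savings = 1 - ratio = 1 - 0.465935 = 0.534065
as a percentage: 0.534065 * 100 = 53.41%

Space savings = 1 - 17022/36533 = 53.41%


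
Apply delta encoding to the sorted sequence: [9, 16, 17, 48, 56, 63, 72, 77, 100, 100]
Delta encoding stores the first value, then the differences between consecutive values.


First value: 9
Deltas:
  16 - 9 = 7
  17 - 16 = 1
  48 - 17 = 31
  56 - 48 = 8
  63 - 56 = 7
  72 - 63 = 9
  77 - 72 = 5
  100 - 77 = 23
  100 - 100 = 0


Delta encoded: [9, 7, 1, 31, 8, 7, 9, 5, 23, 0]


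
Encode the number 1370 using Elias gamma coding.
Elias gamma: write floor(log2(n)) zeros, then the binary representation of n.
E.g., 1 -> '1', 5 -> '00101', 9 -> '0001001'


num_bits = floor(log2(1370)) + 1 = 11
leading_zeros = num_bits - 1 = 10
binary(1370) = 10101011010

Elias gamma(1370) = '0000000000' + '10101011010' = 000000000010101011010 (21 bits)


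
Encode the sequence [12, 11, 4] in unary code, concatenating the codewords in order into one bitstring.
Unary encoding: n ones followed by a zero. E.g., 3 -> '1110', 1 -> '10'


Encode each number as n ones followed by a terminating 0:
  12 -> 1111111111110 (13 bits)
  11 -> 111111111110 (12 bits)
  4 -> 11110 (5 bits)
Total length = 13 + 12 + 5 = 30 bits.

Unary([12, 11, 4]) = 111111111111011111111111011110 (30 bits)


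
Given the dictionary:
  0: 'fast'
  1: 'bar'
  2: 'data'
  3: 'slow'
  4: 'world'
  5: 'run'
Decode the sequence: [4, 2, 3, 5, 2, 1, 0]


Look up each index in the dictionary:
  4 -> 'world'
  2 -> 'data'
  3 -> 'slow'
  5 -> 'run'
  2 -> 'data'
  1 -> 'bar'
  0 -> 'fast'

Decoded: "world data slow run data bar fast"


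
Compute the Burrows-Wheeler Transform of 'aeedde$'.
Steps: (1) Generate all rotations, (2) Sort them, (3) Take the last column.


Rotations (sorted):
  0: $aeedde -> last char: e
  1: aeedde$ -> last char: $
  2: dde$aee -> last char: e
  3: de$aeed -> last char: d
  4: e$aeedd -> last char: d
  5: edde$ae -> last char: e
  6: eedde$a -> last char: a


BWT = e$eddea


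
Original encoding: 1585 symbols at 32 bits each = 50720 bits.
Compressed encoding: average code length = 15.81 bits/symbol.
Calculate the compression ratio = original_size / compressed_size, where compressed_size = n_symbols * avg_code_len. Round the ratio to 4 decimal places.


original_size = n_symbols * orig_bits = 1585 * 32 = 50720 bits
compressed_size = n_symbols * avg_code_len = 1585 * 15.81 = 25058.85 bits
ratio = original_size / compressed_size = 50720 / 25058.85 = 2.024

Compression ratio = 2.024


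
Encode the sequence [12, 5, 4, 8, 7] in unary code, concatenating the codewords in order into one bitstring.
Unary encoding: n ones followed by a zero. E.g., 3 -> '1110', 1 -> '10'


Encode each number as n ones followed by a terminating 0:
  12 -> 1111111111110 (13 bits)
  5 -> 111110 (6 bits)
  4 -> 11110 (5 bits)
  8 -> 111111110 (9 bits)
  7 -> 11111110 (8 bits)
Total length = 13 + 6 + 5 + 9 + 8 = 41 bits.

Unary([12, 5, 4, 8, 7]) = 11111111111101111101111011111111011111110 (41 bits)


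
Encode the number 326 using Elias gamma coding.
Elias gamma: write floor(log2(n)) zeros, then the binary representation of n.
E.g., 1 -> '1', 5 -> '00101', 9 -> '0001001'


num_bits = floor(log2(326)) + 1 = 9
leading_zeros = num_bits - 1 = 8
binary(326) = 101000110

Elias gamma(326) = '00000000' + '101000110' = 00000000101000110 (17 bits)


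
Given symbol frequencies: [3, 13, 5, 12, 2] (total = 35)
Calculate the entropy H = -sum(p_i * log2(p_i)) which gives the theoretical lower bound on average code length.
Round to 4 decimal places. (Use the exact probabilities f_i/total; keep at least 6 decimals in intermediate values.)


Per-symbol terms -p_i * log2(p_i) with p_i = f_i/35:
  p = 3/35 = 0.085714: log2(p) = -3.544321, -p*log2(p) = 0.303799
  p = 13/35 = 0.371429: log2(p) = -1.428843, -p*log2(p) = 0.530713
  p = 5/35 = 0.142857: log2(p) = -2.807355, -p*log2(p) = 0.401051
  p = 12/35 = 0.342857: log2(p) = -1.544321, -p*log2(p) = 0.529481
  p = 2/35 = 0.057143: log2(p) = -4.129283, -p*log2(p) = 0.235959
H = 0.303799 + 0.530713 + 0.401051 + 0.529481 + 0.235959 = 2.001003

H = 2.001 bits/symbol


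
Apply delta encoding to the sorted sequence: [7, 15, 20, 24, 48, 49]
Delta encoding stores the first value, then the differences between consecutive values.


First value: 7
Deltas:
  15 - 7 = 8
  20 - 15 = 5
  24 - 20 = 4
  48 - 24 = 24
  49 - 48 = 1


Delta encoded: [7, 8, 5, 4, 24, 1]


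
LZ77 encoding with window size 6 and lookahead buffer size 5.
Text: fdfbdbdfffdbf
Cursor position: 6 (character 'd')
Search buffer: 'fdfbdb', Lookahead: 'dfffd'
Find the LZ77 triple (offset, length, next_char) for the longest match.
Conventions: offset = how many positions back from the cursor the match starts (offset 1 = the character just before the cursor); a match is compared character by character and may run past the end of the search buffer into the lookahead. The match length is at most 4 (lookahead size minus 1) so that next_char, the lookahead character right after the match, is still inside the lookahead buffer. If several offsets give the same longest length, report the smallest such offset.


Try each offset into the search buffer:
  offset=1 (pos 5, char 'b'): match length 0
  offset=2 (pos 4, char 'd'): match length 1
  offset=3 (pos 3, char 'b'): match length 0
  offset=4 (pos 2, char 'f'): match length 0
  offset=5 (pos 1, char 'd'): match length 2
  offset=6 (pos 0, char 'f'): match length 0
Longest match has length 2 at offset 5.
next_char = character at position 6 + 2 = 8 -> 'f'

Best match: offset=5, length=2 (matching 'df' starting at position 1)
LZ77 triple: (5, 2, 'f')


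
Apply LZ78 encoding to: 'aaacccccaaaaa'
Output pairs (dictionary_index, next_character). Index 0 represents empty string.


LZ78 encoding steps:
Dictionary: {0: ''}
Step 1: w='' (idx 0), next='a' -> output (0, 'a'), add 'a' as idx 1
Step 2: w='a' (idx 1), next='a' -> output (1, 'a'), add 'aa' as idx 2
Step 3: w='' (idx 0), next='c' -> output (0, 'c'), add 'c' as idx 3
Step 4: w='c' (idx 3), next='c' -> output (3, 'c'), add 'cc' as idx 4
Step 5: w='cc' (idx 4), next='a' -> output (4, 'a'), add 'cca' as idx 5
Step 6: w='aa' (idx 2), next='a' -> output (2, 'a'), add 'aaa' as idx 6
Step 7: w='a' (idx 1), end of input -> output (1, '')


Encoded: [(0, 'a'), (1, 'a'), (0, 'c'), (3, 'c'), (4, 'a'), (2, 'a'), (1, '')]


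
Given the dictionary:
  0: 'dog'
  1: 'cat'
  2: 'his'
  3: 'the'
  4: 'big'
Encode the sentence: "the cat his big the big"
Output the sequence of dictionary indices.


Look up each word in the dictionary:
  'the' -> 3
  'cat' -> 1
  'his' -> 2
  'big' -> 4
  'the' -> 3
  'big' -> 4

Encoded: [3, 1, 2, 4, 3, 4]


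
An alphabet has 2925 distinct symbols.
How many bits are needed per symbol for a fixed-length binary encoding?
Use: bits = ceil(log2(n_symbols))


log2(2925) = 11.5142
Bracket: 2^11 = 2048 < 2925 <= 2^12 = 4096
So ceil(log2(2925)) = 12

bits = ceil(log2(2925)) = ceil(11.5142) = 12 bits


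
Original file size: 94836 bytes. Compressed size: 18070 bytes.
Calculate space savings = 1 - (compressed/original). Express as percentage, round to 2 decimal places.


ratio = compressed/original = 18070/94836 = 0.190539
savings = 1 - ratio = 1 - 0.190539 = 0.809461
as a percentage: 0.809461 * 100 = 80.95%

Space savings = 1 - 18070/94836 = 80.95%


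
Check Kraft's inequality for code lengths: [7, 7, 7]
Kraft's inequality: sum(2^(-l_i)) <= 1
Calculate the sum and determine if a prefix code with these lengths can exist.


Sum = 2^(-7) + 2^(-7) + 2^(-7)
    = 0.0078125 + 0.0078125 + 0.0078125
    = 3/128 = 0.0234375
Since 0.0234375 <= 1, Kraft's inequality IS satisfied.
A prefix code with these lengths CAN exist.

Kraft sum = 0.0234375. Satisfied.


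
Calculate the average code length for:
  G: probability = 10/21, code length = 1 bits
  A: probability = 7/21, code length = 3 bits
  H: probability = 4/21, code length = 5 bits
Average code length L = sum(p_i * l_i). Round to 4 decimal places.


Weighted contributions p_i * l_i:
  G: (10/21) * 1 = 10/21
  A: (7/21) * 3 = 21/21
  H: (4/21) * 5 = 20/21
Sum = (10 + 21 + 20)/21 = 51/21

L = 51/21 = 2.4286 bits/symbol


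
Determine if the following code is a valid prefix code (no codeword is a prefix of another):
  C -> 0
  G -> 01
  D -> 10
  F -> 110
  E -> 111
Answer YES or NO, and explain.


Checking each pair (does one codeword prefix another?):
  C='0' vs G='01': prefix -- VIOLATION

NO -- this is NOT a valid prefix code. C (0) is a prefix of G (01).


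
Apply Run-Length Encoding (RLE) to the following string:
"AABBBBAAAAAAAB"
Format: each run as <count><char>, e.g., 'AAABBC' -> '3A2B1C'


Scanning runs left to right:
  i=0: run of 'A' x 2 -> '2A'
  i=2: run of 'B' x 4 -> '4B'
  i=6: run of 'A' x 7 -> '7A'
  i=13: run of 'B' x 1 -> '1B'

RLE = 2A4B7A1B


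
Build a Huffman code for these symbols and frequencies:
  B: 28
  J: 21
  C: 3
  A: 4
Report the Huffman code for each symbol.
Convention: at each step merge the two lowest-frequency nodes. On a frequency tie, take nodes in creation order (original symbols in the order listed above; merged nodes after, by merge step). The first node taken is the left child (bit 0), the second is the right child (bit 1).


Huffman tree construction:
Step 1: Merge C(3) + A(4) = 7
Step 2: Merge (C+A)(7) + J(21) = 28
Step 3: Merge B(28) + ((C+A)+J)(28) = 56
Read each symbol's code off the tree from the root (left child = 0, right child = 1).

Codes:
  B: 0 (length 1)
  J: 11 (length 2)
  C: 100 (length 3)
  A: 101 (length 3)
Average code length: 91/56 = 1.6250 bits/symbol


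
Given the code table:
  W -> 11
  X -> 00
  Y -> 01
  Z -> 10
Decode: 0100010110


Decoding:
01 -> Y
00 -> X
01 -> Y
01 -> Y
10 -> Z


Result: YXYYZ


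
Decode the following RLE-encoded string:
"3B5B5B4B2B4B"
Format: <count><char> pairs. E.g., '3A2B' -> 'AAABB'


Expanding each <count><char> pair:
  3B -> 'BBB'
  5B -> 'BBBBB'
  5B -> 'BBBBB'
  4B -> 'BBBB'
  2B -> 'BB'
  4B -> 'BBBB'

Decoded = BBBBBBBBBBBBBBBBBBBBBBB


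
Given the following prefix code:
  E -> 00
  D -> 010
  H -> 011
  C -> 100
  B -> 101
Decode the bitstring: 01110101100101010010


Decoding step by step:
Bits 011 -> H
Bits 101 -> B
Bits 011 -> H
Bits 00 -> E
Bits 101 -> B
Bits 010 -> D
Bits 010 -> D


Decoded message: HBHEBDD


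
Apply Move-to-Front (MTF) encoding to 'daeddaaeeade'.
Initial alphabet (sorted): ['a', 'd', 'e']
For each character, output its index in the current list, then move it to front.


MTF encoding:
'd': index 1 in ['a', 'd', 'e'] -> ['d', 'a', 'e']
'a': index 1 in ['d', 'a', 'e'] -> ['a', 'd', 'e']
'e': index 2 in ['a', 'd', 'e'] -> ['e', 'a', 'd']
'd': index 2 in ['e', 'a', 'd'] -> ['d', 'e', 'a']
'd': index 0 in ['d', 'e', 'a'] -> ['d', 'e', 'a']
'a': index 2 in ['d', 'e', 'a'] -> ['a', 'd', 'e']
'a': index 0 in ['a', 'd', 'e'] -> ['a', 'd', 'e']
'e': index 2 in ['a', 'd', 'e'] -> ['e', 'a', 'd']
'e': index 0 in ['e', 'a', 'd'] -> ['e', 'a', 'd']
'a': index 1 in ['e', 'a', 'd'] -> ['a', 'e', 'd']
'd': index 2 in ['a', 'e', 'd'] -> ['d', 'a', 'e']
'e': index 2 in ['d', 'a', 'e'] -> ['e', 'd', 'a']


Output: [1, 1, 2, 2, 0, 2, 0, 2, 0, 1, 2, 2]


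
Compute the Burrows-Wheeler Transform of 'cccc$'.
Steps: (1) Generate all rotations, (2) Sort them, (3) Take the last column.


Rotations (sorted):
  0: $cccc -> last char: c
  1: c$ccc -> last char: c
  2: cc$cc -> last char: c
  3: ccc$c -> last char: c
  4: cccc$ -> last char: $


BWT = cccc$


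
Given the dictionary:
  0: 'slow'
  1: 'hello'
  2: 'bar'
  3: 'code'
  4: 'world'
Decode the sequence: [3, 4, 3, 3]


Look up each index in the dictionary:
  3 -> 'code'
  4 -> 'world'
  3 -> 'code'
  3 -> 'code'

Decoded: "code world code code"


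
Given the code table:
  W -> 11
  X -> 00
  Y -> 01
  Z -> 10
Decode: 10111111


Decoding:
10 -> Z
11 -> W
11 -> W
11 -> W


Result: ZWWW


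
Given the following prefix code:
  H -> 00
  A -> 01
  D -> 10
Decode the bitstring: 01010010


Decoding step by step:
Bits 01 -> A
Bits 01 -> A
Bits 00 -> H
Bits 10 -> D


Decoded message: AAHD


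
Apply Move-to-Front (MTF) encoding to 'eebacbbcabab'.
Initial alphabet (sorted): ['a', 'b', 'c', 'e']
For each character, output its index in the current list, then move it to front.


MTF encoding:
'e': index 3 in ['a', 'b', 'c', 'e'] -> ['e', 'a', 'b', 'c']
'e': index 0 in ['e', 'a', 'b', 'c'] -> ['e', 'a', 'b', 'c']
'b': index 2 in ['e', 'a', 'b', 'c'] -> ['b', 'e', 'a', 'c']
'a': index 2 in ['b', 'e', 'a', 'c'] -> ['a', 'b', 'e', 'c']
'c': index 3 in ['a', 'b', 'e', 'c'] -> ['c', 'a', 'b', 'e']
'b': index 2 in ['c', 'a', 'b', 'e'] -> ['b', 'c', 'a', 'e']
'b': index 0 in ['b', 'c', 'a', 'e'] -> ['b', 'c', 'a', 'e']
'c': index 1 in ['b', 'c', 'a', 'e'] -> ['c', 'b', 'a', 'e']
'a': index 2 in ['c', 'b', 'a', 'e'] -> ['a', 'c', 'b', 'e']
'b': index 2 in ['a', 'c', 'b', 'e'] -> ['b', 'a', 'c', 'e']
'a': index 1 in ['b', 'a', 'c', 'e'] -> ['a', 'b', 'c', 'e']
'b': index 1 in ['a', 'b', 'c', 'e'] -> ['b', 'a', 'c', 'e']


Output: [3, 0, 2, 2, 3, 2, 0, 1, 2, 2, 1, 1]
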